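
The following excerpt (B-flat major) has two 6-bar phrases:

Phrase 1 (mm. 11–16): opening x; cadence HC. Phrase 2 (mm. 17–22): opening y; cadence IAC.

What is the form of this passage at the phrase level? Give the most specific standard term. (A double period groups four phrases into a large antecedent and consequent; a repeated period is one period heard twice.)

Phrase 1 ends with a half cadence (weaker) and phrase 2 with an imperfect authentic cadence (stronger): antecedent + consequent = a period.
The two phrases open with different material (x / y), so the period is contrasting.

contrasting period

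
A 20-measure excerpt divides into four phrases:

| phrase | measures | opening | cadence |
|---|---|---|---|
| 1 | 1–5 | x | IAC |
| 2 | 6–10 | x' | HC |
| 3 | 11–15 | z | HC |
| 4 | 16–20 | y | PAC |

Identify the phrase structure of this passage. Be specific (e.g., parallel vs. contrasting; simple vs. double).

contrasting double period

Four phrases in two halves: the first half (measures 1-10) ends with a half cadence, the second (mm. 11–20) with a perfect authentic cadence — a large antecedent–consequent pair, i.e. a double period.
Phrase 3 begins with different material from phrase 1, making it contrasting.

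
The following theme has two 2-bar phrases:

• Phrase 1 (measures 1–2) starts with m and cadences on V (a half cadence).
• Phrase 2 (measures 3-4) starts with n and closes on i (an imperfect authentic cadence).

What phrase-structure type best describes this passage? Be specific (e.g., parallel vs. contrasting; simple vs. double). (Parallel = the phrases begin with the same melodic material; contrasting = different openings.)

Phrase 1 ends with a half cadence (weaker) and phrase 2 with an imperfect authentic cadence (stronger): antecedent + consequent = a period.
The two phrases open with different material (m / n), so the period is contrasting.

contrasting period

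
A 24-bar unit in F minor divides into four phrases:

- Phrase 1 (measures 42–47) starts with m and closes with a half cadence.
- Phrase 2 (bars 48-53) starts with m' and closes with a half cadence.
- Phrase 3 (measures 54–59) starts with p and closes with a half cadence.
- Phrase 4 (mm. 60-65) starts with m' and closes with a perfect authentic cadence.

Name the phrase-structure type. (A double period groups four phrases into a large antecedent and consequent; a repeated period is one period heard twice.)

Four phrases in two halves: the first half (bars 42–53) ends with a half cadence, the second (bars 54–65) with a perfect authentic cadence — a large antecedent–consequent pair, i.e. a double period.
Phrase 3 begins with different material from phrase 1, making it contrasting.

contrasting double period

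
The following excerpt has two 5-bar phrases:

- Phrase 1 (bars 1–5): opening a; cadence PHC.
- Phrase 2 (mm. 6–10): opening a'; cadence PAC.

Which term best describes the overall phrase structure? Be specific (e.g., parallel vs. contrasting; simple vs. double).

parallel period

Phrase 1 ends with a Phrygian half cadence (weaker) and phrase 2 with a perfect authentic cadence (stronger): antecedent + consequent = a period.
The two phrases open with the same material (a / a'), so the period is parallel.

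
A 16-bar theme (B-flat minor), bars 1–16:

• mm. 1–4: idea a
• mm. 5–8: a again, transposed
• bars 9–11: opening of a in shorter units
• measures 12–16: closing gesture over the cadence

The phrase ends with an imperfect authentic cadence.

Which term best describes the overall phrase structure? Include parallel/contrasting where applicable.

Basic idea (mm. 1–4) + its repetition (bars 5-8) form the presentation; fragmentation and cadence (bars 9–16) form the continuation — the 16-bar whole is a sentence.

sentence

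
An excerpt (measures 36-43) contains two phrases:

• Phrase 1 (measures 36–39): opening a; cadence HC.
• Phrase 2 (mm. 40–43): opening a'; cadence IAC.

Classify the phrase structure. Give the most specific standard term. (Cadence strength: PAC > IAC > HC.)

Phrase 1 ends with a half cadence (weaker) and phrase 2 with an imperfect authentic cadence (stronger): antecedent + consequent = a period.
The two phrases open with the same material (a / a'), so the period is parallel.

parallel period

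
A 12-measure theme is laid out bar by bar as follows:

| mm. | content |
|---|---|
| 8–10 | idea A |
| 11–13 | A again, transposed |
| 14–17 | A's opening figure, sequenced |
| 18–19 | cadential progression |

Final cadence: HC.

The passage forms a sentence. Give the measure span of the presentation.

measures 8–13

The presentation of a sentence is the basic idea (measures 8–10) plus its repetition (bars 11–13); the presentation is therefore bars 8-13.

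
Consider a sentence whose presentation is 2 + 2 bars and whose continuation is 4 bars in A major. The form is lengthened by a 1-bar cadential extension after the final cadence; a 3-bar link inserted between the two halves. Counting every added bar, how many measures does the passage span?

Basic sentence: 2 + 2 + 4 = 8 bars.
8 (basic form) + 1 (cadential extension) + 3 (link) = 12.

12 measures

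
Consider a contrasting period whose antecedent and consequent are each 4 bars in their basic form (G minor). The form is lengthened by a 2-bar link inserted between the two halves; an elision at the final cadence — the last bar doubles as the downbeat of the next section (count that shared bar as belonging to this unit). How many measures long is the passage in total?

10 measures

Basic contrasting period: 4 + 4 = 8 bars.
8 (basic form) + 2 (link) = 10.
The elision shares a bar with the next section but does not change this unit's count.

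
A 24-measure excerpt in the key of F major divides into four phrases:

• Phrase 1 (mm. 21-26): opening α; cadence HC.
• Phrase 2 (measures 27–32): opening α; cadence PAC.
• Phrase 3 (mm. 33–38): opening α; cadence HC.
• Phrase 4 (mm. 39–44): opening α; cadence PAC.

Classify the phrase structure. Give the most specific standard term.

repeated period

The cadence pattern HC–PAC–HC–PAC is weak–strong twice, and phrases 3–4 restate phrases 1–2: a period heard twice, not a double period (which would end weakly at phrase 2).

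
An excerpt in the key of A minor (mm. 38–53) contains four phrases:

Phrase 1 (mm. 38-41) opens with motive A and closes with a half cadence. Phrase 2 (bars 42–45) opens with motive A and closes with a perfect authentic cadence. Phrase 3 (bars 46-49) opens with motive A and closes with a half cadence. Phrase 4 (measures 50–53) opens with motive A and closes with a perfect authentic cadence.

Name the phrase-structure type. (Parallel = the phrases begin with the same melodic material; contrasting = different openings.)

repeated period

The cadence pattern HC–PAC–HC–PAC is weak–strong twice, and phrases 3–4 restate phrases 1–2: a period heard twice, not a double period (which would end weakly at phrase 2).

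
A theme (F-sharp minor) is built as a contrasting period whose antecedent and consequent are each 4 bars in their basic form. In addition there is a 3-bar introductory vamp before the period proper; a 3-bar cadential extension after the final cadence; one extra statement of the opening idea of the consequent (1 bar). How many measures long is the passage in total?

15 measures

Basic contrasting period: 4 + 4 = 8 bars.
8 (basic form) + 3 (introduction) + 3 (cadential extension) + 1 (extra statement) = 15.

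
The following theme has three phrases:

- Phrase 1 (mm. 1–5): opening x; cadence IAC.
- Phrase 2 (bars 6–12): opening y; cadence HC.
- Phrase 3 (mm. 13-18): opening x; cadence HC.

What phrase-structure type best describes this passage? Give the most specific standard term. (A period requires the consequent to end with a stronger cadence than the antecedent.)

phrase group

The final phrase closes with a half cadence, which is not stronger than the preceding half cadence; the 3 phrases lack an overall antecedent–consequent design and so form a phrase group.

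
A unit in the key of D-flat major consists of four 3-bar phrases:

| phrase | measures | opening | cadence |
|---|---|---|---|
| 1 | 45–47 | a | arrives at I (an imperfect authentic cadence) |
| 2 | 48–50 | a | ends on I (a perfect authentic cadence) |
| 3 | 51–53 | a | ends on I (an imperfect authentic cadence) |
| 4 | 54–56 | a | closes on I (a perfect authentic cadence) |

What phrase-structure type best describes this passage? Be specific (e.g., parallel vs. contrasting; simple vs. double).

repeated period

The cadence pattern IAC–PAC–IAC–PAC is weak–strong twice, and phrases 3–4 restate phrases 1–2: a period heard twice, not a double period (which would end weakly at phrase 2).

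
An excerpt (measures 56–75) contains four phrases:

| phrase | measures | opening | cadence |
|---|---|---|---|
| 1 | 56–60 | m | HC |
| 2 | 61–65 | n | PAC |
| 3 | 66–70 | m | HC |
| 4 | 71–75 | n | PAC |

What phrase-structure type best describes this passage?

repeated period

The cadence pattern HC–PAC–HC–PAC is weak–strong twice, and phrases 3–4 restate phrases 1–2: a period heard twice, not a double period (which would end weakly at phrase 2).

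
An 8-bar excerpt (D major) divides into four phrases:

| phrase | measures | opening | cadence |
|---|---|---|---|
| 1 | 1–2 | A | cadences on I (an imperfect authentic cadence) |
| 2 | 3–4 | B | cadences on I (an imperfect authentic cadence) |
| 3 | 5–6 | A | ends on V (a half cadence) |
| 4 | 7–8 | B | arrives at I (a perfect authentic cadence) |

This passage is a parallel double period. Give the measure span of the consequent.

In a double period the four phrases pair into a large antecedent (phrases 1–2, ending imperfect authentic cadence) and a large consequent (phrases 3–4, ending perfect authentic cadence). The consequent spans measures 5-8.

measures 5–8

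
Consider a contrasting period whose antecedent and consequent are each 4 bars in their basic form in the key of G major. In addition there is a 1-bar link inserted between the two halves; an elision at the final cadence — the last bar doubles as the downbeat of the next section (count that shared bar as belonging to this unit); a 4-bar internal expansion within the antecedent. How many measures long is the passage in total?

Basic contrasting period: 4 + 4 = 8 bars.
8 (basic form) + 1 (link) + 4 (internal expansion) = 13.
The elision shares a bar with the next section but does not change this unit's count.

13 measures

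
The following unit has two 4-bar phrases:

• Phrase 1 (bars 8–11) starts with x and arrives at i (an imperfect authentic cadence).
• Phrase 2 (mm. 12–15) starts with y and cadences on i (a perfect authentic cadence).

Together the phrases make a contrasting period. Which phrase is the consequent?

phrase 2

The phrase ending with the weaker cadence (imperfect authentic cadence) is the antecedent; the one ending more conclusively (perfect authentic cadence) is the consequent. The consequent is phrase 2.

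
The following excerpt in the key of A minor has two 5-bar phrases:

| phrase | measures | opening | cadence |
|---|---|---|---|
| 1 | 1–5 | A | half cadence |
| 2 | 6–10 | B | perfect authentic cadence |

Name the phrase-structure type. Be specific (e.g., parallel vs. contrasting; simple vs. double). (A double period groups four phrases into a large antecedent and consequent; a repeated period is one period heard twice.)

Phrase 1 ends with a half cadence (weaker) and phrase 2 with a perfect authentic cadence (stronger): antecedent + consequent = a period.
The two phrases open with different material (A / B), so the period is contrasting.

contrasting period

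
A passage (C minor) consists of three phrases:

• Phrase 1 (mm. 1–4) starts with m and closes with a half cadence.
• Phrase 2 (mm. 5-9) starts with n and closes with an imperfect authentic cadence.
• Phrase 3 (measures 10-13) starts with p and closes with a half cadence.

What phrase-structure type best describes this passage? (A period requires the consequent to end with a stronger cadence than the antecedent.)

phrase group

The final phrase closes with a half cadence, which is not stronger than the preceding imperfect authentic cadence; the 3 phrases lack an overall antecedent–consequent design and so form a phrase group.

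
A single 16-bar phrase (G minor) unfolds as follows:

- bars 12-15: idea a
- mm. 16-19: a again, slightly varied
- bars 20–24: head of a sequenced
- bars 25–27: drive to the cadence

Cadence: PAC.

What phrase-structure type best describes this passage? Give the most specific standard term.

Basic idea (mm. 12–15) + its repetition (measures 16–19) form the presentation; fragmentation and cadence (mm. 20–27) form the continuation — the 16-bar whole is a sentence.

sentence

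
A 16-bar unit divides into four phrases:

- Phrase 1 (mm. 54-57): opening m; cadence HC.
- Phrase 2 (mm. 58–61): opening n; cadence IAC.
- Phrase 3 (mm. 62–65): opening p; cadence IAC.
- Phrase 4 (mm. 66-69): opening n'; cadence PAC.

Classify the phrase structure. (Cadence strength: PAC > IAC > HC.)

contrasting double period

Four phrases in two halves: the first half (mm. 54-61) ends with an imperfect authentic cadence, the second (measures 62–69) with a perfect authentic cadence — a large antecedent–consequent pair, i.e. a double period.
Phrase 3 begins with different material from phrase 1, making it contrasting.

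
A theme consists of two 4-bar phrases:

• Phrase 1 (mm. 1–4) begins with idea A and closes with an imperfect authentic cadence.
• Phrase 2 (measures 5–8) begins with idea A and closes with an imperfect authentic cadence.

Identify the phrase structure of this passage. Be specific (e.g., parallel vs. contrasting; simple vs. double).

Both phrases have the same opening (A) and the same cadence (imperfect authentic cadence): the second is a restatement, not a consequent, so this is a repeated phrase rather than a period.

repeated phrase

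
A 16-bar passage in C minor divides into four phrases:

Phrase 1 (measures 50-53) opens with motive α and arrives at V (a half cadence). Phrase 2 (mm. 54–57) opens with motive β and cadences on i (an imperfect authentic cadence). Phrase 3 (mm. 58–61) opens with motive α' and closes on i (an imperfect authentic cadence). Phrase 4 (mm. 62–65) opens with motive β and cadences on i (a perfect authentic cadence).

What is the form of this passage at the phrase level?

Four phrases in two halves: the first half (bars 50–57) ends with an imperfect authentic cadence, the second (measures 58-65) with a perfect authentic cadence — a large antecedent–consequent pair, i.e. a double period.
Phrase 3 begins with the same material as phrase 1, making it parallel.

parallel double period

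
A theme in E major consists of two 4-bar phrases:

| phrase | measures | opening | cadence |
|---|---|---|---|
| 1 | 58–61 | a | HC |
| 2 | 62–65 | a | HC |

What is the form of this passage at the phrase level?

repeated phrase

Both phrases have the same opening (a) and the same cadence (half cadence): the second is a restatement, not a consequent, so this is a repeated phrase rather than a period.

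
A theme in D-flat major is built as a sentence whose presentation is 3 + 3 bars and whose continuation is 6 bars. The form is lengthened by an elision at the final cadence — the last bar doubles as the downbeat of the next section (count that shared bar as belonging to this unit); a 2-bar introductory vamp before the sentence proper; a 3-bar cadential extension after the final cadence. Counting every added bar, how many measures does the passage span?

17 measures

Basic sentence: 3 + 3 + 6 = 12 bars.
12 (basic form) + 2 (introduction) + 3 (cadential extension) = 17.
The elision shares a bar with the next section but does not change this unit's count.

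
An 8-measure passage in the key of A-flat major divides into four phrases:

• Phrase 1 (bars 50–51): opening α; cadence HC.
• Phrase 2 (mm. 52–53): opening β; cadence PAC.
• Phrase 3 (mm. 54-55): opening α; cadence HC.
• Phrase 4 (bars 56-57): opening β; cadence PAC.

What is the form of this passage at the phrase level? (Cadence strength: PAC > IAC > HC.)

repeated period

The cadence pattern HC–PAC–HC–PAC is weak–strong twice, and phrases 3–4 restate phrases 1–2: a period heard twice, not a double period (which would end weakly at phrase 2).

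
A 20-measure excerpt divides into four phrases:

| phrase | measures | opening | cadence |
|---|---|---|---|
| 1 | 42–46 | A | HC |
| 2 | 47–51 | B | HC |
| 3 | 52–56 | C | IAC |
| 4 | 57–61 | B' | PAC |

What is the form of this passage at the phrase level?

contrasting double period

Four phrases in two halves: the first half (mm. 42–51) ends with a half cadence, the second (mm. 52–61) with a perfect authentic cadence — a large antecedent–consequent pair, i.e. a double period.
Phrase 3 begins with different material from phrase 1, making it contrasting.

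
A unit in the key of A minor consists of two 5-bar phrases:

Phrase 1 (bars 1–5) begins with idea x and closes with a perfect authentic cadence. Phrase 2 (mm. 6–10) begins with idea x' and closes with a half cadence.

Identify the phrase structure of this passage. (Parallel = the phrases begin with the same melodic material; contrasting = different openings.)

The second phrase closes with a half cadence, which is not stronger than the first phrase's perfect authentic cadence; without a weak→strong cadential pair there is no antecedent–consequent relationship, so this is a phrase group rather than a period.

phrase group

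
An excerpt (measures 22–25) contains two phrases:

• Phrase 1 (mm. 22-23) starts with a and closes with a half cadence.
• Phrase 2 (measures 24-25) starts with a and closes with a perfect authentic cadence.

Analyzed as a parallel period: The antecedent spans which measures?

measures 22–23

The antecedent is the phrase ending with the weaker cadence (half cadence, phrase 1) and the consequent the one ending more conclusively (perfect authentic cadence, phrase 2); the antecedent is measures 22–23.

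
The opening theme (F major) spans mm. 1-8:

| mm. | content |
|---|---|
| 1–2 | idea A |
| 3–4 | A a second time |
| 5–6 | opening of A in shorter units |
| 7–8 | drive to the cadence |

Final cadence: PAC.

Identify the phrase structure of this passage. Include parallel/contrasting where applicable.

Basic idea (mm. 1–2) + its repetition (mm. 3–4) form the presentation; fragmentation and cadence (mm. 5-8) form the continuation — the 8-bar whole is a sentence.

sentence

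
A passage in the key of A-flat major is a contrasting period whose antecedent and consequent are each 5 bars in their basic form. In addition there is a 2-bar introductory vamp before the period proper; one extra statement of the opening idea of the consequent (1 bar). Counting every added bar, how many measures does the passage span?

13 measures

Basic contrasting period: 5 + 5 = 10 bars.
10 (basic form) + 2 (introduction) + 1 (extra statement) = 13.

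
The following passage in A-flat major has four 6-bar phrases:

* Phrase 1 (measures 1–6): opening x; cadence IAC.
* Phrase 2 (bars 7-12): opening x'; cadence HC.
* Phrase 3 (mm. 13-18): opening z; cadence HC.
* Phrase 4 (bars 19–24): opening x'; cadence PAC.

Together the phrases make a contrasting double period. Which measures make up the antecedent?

In a double period the first pair of phrases (ending half cadence) is the large antecedent and the second pair (ending perfect authentic cadence) is the large consequent; the antecedent is measures 1–12.

measures 1–12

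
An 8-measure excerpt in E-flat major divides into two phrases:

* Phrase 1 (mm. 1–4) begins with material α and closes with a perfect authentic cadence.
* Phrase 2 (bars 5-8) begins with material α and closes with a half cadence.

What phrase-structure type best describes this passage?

phrase group

The second phrase closes with a half cadence, which is not stronger than the first phrase's perfect authentic cadence; without a weak→strong cadential pair there is no antecedent–consequent relationship, so this is a phrase group rather than a period.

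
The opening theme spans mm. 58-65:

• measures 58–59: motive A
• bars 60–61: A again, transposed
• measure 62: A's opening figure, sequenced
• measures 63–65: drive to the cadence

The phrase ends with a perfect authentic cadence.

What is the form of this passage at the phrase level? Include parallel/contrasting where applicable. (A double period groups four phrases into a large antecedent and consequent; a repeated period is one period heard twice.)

sentence

Basic idea (mm. 58–59) + its repetition (mm. 60–61) form the presentation; fragmentation and cadence (measures 62-65) form the continuation — the 8-bar whole is a sentence.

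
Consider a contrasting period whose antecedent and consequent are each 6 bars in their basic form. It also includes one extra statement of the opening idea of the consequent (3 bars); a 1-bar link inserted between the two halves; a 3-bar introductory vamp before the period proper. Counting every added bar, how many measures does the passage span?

Basic contrasting period: 6 + 6 = 12 bars.
12 (basic form) + 3 (extra statement) + 1 (link) + 3 (introduction) = 19.

19 measures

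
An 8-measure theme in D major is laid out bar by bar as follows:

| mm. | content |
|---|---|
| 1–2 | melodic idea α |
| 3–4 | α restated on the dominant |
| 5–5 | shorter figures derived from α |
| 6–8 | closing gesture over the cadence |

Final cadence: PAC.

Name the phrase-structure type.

sentence

Basic idea (bars 1-2) + its repetition (mm. 3–4) form the presentation; fragmentation and cadence (measures 5–8) form the continuation — the 8-bar whole is a sentence.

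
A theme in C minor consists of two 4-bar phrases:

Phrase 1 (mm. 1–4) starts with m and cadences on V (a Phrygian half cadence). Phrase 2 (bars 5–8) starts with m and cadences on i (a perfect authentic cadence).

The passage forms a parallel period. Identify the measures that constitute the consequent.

measures 5–8

The antecedent is the phrase ending with the weaker cadence (Phrygian half cadence, phrase 1) and the consequent the one ending more conclusively (perfect authentic cadence, phrase 2); the consequent is mm. 5–8.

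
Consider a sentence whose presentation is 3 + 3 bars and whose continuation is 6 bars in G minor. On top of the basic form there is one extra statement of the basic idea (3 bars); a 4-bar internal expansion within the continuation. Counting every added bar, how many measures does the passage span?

Basic sentence: 3 + 3 + 6 = 12 bars.
12 (basic form) + 3 (extra statement) + 4 (internal expansion) = 19.

19 measures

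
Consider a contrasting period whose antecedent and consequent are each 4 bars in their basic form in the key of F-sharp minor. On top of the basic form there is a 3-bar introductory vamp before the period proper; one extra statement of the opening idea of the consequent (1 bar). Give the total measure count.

12 measures

Basic contrasting period: 4 + 4 = 8 bars.
8 (basic form) + 3 (introduction) + 1 (extra statement) = 12.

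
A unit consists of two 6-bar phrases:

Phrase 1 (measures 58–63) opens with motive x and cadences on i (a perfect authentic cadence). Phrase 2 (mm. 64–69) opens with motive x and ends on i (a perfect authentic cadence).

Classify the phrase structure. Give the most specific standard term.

Both phrases have the same opening (x) and the same cadence (perfect authentic cadence): the second is a restatement, not a consequent, so this is a repeated phrase rather than a period.

repeated phrase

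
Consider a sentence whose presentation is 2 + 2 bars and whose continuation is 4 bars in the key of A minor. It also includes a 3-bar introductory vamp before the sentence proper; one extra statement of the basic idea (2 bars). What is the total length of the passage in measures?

13 measures

Basic sentence: 2 + 2 + 4 = 8 bars.
8 (basic form) + 3 (introduction) + 2 (extra statement) = 13.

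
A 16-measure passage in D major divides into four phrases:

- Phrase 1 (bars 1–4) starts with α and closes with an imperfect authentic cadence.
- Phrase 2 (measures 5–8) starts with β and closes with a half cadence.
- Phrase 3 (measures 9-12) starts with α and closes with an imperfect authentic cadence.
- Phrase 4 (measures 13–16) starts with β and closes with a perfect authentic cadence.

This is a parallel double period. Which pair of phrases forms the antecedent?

phrases 1 and 2

In a double period the first pair of phrases (ending half cadence) is the large antecedent and the second pair (ending perfect authentic cadence) is the large consequent; the antecedent is phrases 1 and 2.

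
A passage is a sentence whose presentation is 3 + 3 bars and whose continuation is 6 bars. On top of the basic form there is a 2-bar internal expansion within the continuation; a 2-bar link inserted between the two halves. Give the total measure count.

Basic sentence: 3 + 3 + 6 = 12 bars.
12 (basic form) + 2 (internal expansion) + 2 (link) = 16.

16 measures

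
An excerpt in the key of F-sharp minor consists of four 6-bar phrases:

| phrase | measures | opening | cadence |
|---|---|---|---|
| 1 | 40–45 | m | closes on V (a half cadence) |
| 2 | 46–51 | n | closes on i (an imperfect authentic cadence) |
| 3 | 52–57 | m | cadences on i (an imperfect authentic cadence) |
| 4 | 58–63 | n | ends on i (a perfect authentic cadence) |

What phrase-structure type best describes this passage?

Four phrases in two halves: the first half (mm. 40–51) ends with an imperfect authentic cadence, the second (mm. 52–63) with a perfect authentic cadence — a large antecedent–consequent pair, i.e. a double period.
Phrase 3 begins with the same material as phrase 1, making it parallel.

parallel double period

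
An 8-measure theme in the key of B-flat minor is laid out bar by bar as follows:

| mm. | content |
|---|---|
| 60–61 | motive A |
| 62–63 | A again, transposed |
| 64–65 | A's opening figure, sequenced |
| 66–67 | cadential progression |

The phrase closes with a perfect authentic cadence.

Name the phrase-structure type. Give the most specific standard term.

Basic idea (measures 60–61) + its repetition (mm. 62–63) form the presentation; fragmentation and cadence (mm. 64–67) form the continuation — the 8-bar whole is a sentence.

sentence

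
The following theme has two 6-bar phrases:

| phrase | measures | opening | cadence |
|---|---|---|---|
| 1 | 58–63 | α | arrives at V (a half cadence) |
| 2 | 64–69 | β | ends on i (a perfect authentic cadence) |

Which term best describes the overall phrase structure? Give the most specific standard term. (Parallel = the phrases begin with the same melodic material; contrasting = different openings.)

contrasting period

Phrase 1 ends with a half cadence (weaker) and phrase 2 with a perfect authentic cadence (stronger): antecedent + consequent = a period.
The two phrases open with different material (α / β), so the period is contrasting.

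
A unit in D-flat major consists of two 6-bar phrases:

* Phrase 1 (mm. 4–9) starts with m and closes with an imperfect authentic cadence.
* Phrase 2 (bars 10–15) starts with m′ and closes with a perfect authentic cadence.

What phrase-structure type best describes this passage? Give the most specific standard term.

Phrase 1 ends with an imperfect authentic cadence (weaker) and phrase 2 with a perfect authentic cadence (stronger): antecedent + consequent = a period.
The two phrases open with the same material (m / m′), so the period is parallel.

parallel period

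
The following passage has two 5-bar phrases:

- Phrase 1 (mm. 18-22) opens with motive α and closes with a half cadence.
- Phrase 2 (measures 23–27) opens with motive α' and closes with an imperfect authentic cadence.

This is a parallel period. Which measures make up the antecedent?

measures 18–22

The phrase ending with the weaker cadence (half cadence) is the antecedent; the one ending more conclusively (imperfect authentic cadence) is the consequent. The antecedent is measures 18–22.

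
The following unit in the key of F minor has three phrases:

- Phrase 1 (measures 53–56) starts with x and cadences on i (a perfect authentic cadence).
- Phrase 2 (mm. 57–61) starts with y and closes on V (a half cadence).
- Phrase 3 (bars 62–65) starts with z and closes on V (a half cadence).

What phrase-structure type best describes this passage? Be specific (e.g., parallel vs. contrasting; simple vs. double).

The final phrase closes with a half cadence, which is not stronger than the preceding half cadence; the 3 phrases lack an overall antecedent–consequent design and so form a phrase group.

phrase group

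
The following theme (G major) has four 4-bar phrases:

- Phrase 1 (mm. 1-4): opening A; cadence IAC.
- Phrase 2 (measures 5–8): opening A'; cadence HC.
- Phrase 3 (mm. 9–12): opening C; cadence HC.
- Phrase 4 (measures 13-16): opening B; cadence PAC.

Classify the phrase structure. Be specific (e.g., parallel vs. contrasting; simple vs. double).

Four phrases in two halves: the first half (mm. 1–8) ends with a half cadence, the second (mm. 9–16) with a perfect authentic cadence — a large antecedent–consequent pair, i.e. a double period.
Phrase 3 begins with different material from phrase 1, making it contrasting.

contrasting double period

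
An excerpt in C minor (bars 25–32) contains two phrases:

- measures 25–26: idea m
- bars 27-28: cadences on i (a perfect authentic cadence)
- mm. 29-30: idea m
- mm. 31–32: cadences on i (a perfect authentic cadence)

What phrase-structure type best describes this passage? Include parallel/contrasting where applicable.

Both phrases have the same opening (m) and the same cadence (perfect authentic cadence): the second is a restatement, not a consequent, so this is a repeated phrase rather than a period.

repeated phrase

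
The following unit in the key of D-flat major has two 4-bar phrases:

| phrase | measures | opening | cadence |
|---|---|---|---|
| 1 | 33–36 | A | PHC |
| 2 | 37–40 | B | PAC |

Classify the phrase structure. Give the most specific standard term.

contrasting period

Phrase 1 ends with a Phrygian half cadence (weaker) and phrase 2 with a perfect authentic cadence (stronger): antecedent + consequent = a period.
The two phrases open with different material (A / B), so the period is contrasting.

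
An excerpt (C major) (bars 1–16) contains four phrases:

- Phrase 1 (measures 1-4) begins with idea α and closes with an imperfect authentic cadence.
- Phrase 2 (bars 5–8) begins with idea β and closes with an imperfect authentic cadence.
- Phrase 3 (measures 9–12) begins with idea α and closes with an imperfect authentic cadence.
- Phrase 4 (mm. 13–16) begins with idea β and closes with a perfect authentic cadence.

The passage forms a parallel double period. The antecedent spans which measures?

In a double period the four phrases pair into a large antecedent (phrases 1–2, ending imperfect authentic cadence) and a large consequent (phrases 3–4, ending perfect authentic cadence). The antecedent spans mm. 1–8.

measures 1–8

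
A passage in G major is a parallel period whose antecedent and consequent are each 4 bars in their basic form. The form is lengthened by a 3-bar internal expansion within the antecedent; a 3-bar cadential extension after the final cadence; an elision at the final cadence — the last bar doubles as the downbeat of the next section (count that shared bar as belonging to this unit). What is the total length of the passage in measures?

Basic parallel period: 4 + 4 = 8 bars.
8 (basic form) + 3 (internal expansion) + 3 (cadential extension) = 14.
The elision shares a bar with the next section but does not change this unit's count.

14 measures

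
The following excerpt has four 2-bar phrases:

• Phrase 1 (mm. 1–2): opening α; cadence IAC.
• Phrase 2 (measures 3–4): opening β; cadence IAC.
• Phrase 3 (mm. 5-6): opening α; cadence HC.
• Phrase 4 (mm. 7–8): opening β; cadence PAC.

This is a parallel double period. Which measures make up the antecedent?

measures 1–4

In a double period the first pair of phrases (ending imperfect authentic cadence) is the large antecedent and the second pair (ending perfect authentic cadence) is the large consequent; the antecedent is measures 1–4.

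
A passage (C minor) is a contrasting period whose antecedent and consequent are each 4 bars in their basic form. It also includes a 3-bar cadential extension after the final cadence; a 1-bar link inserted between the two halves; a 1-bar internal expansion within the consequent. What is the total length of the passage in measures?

Basic contrasting period: 4 + 4 = 8 bars.
8 (basic form) + 3 (cadential extension) + 1 (link) + 1 (internal expansion) = 13.

13 measures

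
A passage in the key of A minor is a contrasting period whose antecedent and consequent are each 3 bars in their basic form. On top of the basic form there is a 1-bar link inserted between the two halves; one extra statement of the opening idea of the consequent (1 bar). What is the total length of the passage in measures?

Basic contrasting period: 3 + 3 = 6 bars.
6 (basic form) + 1 (link) + 1 (extra statement) = 8.

8 measures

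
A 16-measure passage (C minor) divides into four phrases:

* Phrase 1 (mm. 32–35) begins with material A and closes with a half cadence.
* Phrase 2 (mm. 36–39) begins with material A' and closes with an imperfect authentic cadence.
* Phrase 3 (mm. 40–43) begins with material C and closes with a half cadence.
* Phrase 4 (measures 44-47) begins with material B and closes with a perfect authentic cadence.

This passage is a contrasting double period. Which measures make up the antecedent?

In a double period the four phrases pair into a large antecedent (phrases 1–2, ending imperfect authentic cadence) and a large consequent (phrases 3–4, ending perfect authentic cadence). The antecedent spans measures 32–39.

measures 32–39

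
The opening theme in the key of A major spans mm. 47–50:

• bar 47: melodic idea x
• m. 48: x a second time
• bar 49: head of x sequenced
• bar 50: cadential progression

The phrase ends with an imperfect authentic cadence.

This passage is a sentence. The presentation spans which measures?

measures 47–48

The presentation of a sentence is the basic idea (m. 47) plus its repetition (bar 48); the presentation is therefore measures 47–48.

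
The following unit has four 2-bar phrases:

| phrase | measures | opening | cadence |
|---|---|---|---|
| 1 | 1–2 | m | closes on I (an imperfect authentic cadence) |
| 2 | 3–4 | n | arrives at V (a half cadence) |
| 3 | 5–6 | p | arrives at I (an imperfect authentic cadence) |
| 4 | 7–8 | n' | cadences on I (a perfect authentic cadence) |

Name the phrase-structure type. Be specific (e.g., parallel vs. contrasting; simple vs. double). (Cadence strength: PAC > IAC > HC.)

contrasting double period

Four phrases in two halves: the first half (measures 1–4) ends with a half cadence, the second (bars 5-8) with a perfect authentic cadence — a large antecedent–consequent pair, i.e. a double period.
Phrase 3 begins with different material from phrase 1, making it contrasting.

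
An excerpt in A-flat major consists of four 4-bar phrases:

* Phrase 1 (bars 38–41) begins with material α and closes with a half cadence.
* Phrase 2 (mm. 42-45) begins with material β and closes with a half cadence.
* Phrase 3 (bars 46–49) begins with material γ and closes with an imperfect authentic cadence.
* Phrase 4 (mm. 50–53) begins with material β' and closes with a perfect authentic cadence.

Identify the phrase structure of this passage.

Four phrases in two halves: the first half (mm. 38–45) ends with a half cadence, the second (mm. 46-53) with a perfect authentic cadence — a large antecedent–consequent pair, i.e. a double period.
Phrase 3 begins with different material from phrase 1, making it contrasting.

contrasting double period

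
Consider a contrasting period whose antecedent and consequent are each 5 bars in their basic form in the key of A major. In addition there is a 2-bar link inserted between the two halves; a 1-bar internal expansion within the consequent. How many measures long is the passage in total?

13 measures

Basic contrasting period: 5 + 5 = 10 bars.
10 (basic form) + 2 (link) + 1 (internal expansion) = 13.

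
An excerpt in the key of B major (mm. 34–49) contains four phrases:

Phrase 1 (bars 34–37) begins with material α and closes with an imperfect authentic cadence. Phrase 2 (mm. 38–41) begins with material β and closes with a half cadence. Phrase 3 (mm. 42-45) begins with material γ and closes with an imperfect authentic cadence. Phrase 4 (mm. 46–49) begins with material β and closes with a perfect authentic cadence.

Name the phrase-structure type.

Four phrases in two halves: the first half (measures 34-41) ends with a half cadence, the second (mm. 42–49) with a perfect authentic cadence — a large antecedent–consequent pair, i.e. a double period.
Phrase 3 begins with different material from phrase 1, making it contrasting.

contrasting double period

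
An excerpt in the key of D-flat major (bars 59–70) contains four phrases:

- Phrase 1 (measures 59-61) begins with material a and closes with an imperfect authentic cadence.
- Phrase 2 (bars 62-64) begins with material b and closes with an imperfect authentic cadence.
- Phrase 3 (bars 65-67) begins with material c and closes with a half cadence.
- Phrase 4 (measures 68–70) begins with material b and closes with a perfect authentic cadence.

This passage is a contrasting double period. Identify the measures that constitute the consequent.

In a double period the four phrases pair into a large antecedent (phrases 1–2, ending imperfect authentic cadence) and a large consequent (phrases 3–4, ending perfect authentic cadence). The consequent spans measures 65–70.

measures 65–70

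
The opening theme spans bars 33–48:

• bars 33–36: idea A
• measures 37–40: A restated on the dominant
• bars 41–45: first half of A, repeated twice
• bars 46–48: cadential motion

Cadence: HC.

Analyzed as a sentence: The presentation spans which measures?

The presentation of a sentence is the basic idea (mm. 33-36) plus its repetition (mm. 37–40); the presentation is therefore bars 33-40.

measures 33–40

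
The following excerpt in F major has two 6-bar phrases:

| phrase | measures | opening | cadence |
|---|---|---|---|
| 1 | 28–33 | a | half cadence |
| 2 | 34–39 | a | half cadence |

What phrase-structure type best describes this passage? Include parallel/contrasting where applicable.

repeated phrase

Both phrases have the same opening (a) and the same cadence (half cadence): the second is a restatement, not a consequent, so this is a repeated phrase rather than a period.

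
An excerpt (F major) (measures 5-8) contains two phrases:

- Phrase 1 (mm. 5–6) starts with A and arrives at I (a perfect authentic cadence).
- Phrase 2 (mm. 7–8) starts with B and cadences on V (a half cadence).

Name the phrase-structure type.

The second phrase closes with a half cadence, which is not stronger than the first phrase's perfect authentic cadence; without a weak→strong cadential pair there is no antecedent–consequent relationship, so this is a phrase group rather than a period.

phrase group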